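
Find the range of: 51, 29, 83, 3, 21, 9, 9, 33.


Max = 83, Min = 3
Range = 83 - 3 = 80

Range = 80


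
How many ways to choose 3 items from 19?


C(19,3) = 19!/(3! × 16!)
= 121645100408832000/(6 × 20922789888000)
= 969

C(19,3) = 969


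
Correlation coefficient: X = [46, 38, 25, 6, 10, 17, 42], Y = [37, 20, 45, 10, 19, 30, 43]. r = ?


Mean X = 26.2857, Mean Y = 29.1429
SD X = 14.820009, SD Y = 12.298996
Cov = 112.959184
r = 112.959184/(14.820009*12.298996) = 0.6197

r = 0.6197


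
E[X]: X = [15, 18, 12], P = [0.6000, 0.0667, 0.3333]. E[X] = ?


E[X] = 15*0.6000 + 18*0.0667 + 12*0.3333
= 9.0000 + 1.2006 + 3.9996
= 14.2002

E[X] = 14.2002


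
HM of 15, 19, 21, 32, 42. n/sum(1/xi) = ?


Sum of reciprocals = 1/15 + 1/19 + 1/21 + 1/32 + 1/42 = 0.221977
HM = 5/0.221977 = 22.5249

HM = 22.5249


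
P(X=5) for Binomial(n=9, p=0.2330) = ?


C(9,5) = 126
p^5 = 0.000687
(1-p)^4 = 0.346084
P = 126 * 0.000687 * 0.346084 = 0.0299

P(X=5) = 0.0299


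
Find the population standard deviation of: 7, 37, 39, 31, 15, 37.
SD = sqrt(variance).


Mean = 27.6667
Variance = 150.2222
SD = sqrt(150.2222) = 12.2565

SD = 12.2565


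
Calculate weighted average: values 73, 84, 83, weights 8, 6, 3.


Numerator = 73*8 + 84*6 + 83*3 = 1337
Denominator = 8 + 6 + 3 = 17
WM = 1337/17 = 78.6471

WM = 78.6471


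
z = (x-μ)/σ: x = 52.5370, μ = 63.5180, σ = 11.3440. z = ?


z = (52.5370 - 63.5180)/11.3440
= -10.9810/11.3440
= -0.9680

z = -0.9680


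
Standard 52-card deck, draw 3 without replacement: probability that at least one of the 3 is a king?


P(at least one) = 1 - P(none)
P(none) = (48/52) × (47/51) × (46/50) = 0.782624
P(at least one) = 1 - 0.782624 = 0.2174

P = 0.2174


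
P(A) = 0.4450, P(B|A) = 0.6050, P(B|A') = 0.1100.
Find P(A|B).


P(B) = P(B|A)*P(A) + P(B|A')*P(A')
= 0.6050*0.4450 + 0.1100*0.5550
= 0.269225 + 0.061050 = 0.330275
P(A|B) = 0.269225/0.330275 = 0.8152

P(A|B) = 0.8152


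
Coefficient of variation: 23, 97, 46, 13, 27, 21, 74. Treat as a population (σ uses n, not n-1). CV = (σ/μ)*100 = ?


Mean = 43.0000
SD = 29.0959
CV = (29.0959/43.0000)*100 = 67.6649%

CV = 67.6649%


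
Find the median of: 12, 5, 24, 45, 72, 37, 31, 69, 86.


Sorted: 5, 12, 24, 31, 37, 45, 69, 72, 86
n = 9 (odd)
Middle value = 37

Median = 37


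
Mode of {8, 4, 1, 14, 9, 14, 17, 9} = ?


Frequencies: 1:1, 4:1, 8:1, 9:2, 14:2, 17:1
Max frequency = 2
Mode = 9, 14

Mode = 9, 14


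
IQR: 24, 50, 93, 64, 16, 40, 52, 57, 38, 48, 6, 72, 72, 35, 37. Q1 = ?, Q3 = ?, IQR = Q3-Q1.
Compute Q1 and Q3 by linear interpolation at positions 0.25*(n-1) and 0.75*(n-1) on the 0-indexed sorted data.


Sorted: 6, 16, 24, 35, 37, 38, 40, 48, 50, 52, 57, 64, 72, 72, 93
Q1 (25th %ile) = 36.0000
Q3 (75th %ile) = 60.5000
IQR = 60.5000 - 36.0000 = 24.5000

IQR = 24.5000


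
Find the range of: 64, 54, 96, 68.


Max = 96, Min = 54
Range = 96 - 54 = 42

Range = 42


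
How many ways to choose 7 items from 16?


C(16,7) = 16!/(7! × 9!)
= 20922789888000/(5040 × 362880)
= 11440

C(16,7) = 11440


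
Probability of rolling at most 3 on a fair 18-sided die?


Favorable outcomes (roll ≤ 3): 3
Total outcomes = 18
P = 3/18 = 0.1667

P = 0.1667


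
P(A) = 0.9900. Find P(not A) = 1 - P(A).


P(not A) = 1 - 0.9900 = 0.0100

P(not A) = 0.0100


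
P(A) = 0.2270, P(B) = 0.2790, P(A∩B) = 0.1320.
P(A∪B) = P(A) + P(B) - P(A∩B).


P(A∪B) = 0.2270 + 0.2790 - 0.1320
= 0.5060 - 0.1320
= 0.3740

P(A∪B) = 0.3740


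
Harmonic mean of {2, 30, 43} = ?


Sum of reciprocals = 1/2 + 1/30 + 1/43 = 0.556589
HM = 3/0.556589 = 5.3900

HM = 5.3900


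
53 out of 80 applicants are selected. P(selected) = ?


P = 53/80 = 0.6625

P = 0.6625


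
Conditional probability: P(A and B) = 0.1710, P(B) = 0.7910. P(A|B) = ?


P(A|B) = 0.1710/0.7910 = 0.2162

P(A|B) = 0.2162


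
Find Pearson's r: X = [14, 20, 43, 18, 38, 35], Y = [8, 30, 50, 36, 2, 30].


Mean X = 28.0000, Mean Y = 26.0000
SD X = 11.060440, SD Y = 16.370706
Cov = 44.666667
r = 44.666667/(11.060440*16.370706) = 0.2467

r = 0.2467


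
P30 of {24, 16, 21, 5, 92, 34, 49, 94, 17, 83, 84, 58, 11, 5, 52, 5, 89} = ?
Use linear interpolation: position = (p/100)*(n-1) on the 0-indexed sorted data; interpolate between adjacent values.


Sorted: 5, 5, 5, 11, 16, 17, 21, 24, 34, 49, 52, 58, 83, 84, 89, 92, 94
n = 17
Index = 30/100 * 16 = 4.8000
Lower = data[4] = 16, Upper = data[5] = 17
P30 = 16 + 0.8000*(1) = 16.8000

P30 = 16.8000


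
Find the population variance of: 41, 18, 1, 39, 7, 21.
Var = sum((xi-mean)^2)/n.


Mean = 21.1667
Squared deviations: 393.3611, 10.0278, 406.6944, 318.0278, 200.6944, 0.0278
Sum = 1328.8333
Variance = 1328.8333/6 = 221.4722

Variance = 221.4722


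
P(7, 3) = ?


P(7,3) = 7!/4!
= 5040/24
= 210

P(7,3) = 210


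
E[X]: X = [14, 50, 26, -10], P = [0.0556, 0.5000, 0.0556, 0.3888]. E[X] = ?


E[X] = 14*0.0556 + 50*0.5000 + 26*0.0556 - 10*0.3888
= 0.7784 + 25.0000 + 1.4456 - 3.8880
= 23.3360

E[X] = 23.3360


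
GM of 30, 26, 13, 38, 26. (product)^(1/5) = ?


Product = 30 × 26 × 13 × 38 × 26 = 10018320
GM = 10018320^(1/5) = 25.1281

GM = 25.1281


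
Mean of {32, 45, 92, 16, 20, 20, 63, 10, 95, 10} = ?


Sum = 32 + 45 + 92 + 16 + 20 + 20 + 63 + 10 + 95 + 10 = 403
n = 10
Mean = 403/10 = 40.3000

Mean = 40.3000


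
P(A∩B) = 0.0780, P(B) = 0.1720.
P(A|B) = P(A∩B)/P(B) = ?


P(A|B) = 0.0780/0.1720 = 0.4535

P(A|B) = 0.4535


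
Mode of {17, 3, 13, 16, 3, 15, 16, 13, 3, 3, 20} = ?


Frequencies: 3:4, 13:2, 15:1, 16:2, 17:1, 20:1
Max frequency = 4
Mode = 3

Mode = 3


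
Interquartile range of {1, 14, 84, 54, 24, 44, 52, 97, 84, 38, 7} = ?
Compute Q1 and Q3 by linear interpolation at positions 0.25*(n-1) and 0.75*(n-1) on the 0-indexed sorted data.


Sorted: 1, 7, 14, 24, 38, 44, 52, 54, 84, 84, 97
Q1 (25th %ile) = 19.0000
Q3 (75th %ile) = 69.0000
IQR = 69.0000 - 19.0000 = 50.0000

IQR = 50.0000


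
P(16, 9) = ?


P(16,9) = 16!/7!
= 20922789888000/5040
= 4151347200

P(16,9) = 4151347200


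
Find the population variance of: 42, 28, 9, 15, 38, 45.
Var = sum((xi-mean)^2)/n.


Mean = 29.5000
Squared deviations: 156.2500, 2.2500, 420.2500, 210.2500, 72.2500, 240.2500
Sum = 1101.5000
Variance = 1101.5000/6 = 183.5833

Variance = 183.5833


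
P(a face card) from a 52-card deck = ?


12 face cards in 52 cards
P = 12/52 = 0.2308

P = 0.2308


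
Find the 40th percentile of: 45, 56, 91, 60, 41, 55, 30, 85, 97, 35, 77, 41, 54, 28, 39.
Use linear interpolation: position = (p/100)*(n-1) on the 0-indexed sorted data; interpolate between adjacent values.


Sorted: 28, 30, 35, 39, 41, 41, 45, 54, 55, 56, 60, 77, 85, 91, 97
n = 15
Index = 40/100 * 14 = 5.6000
Lower = data[5] = 41, Upper = data[6] = 45
P40 = 41 + 0.6000*(4) = 43.4000

P40 = 43.4000


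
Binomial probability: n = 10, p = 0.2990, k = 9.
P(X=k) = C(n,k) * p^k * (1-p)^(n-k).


C(10,9) = 10
p^9 = 1.910032e-05
(1-p)^1 = 0.701000
P = 10 * 1.910032e-05 * 0.701000 = 0.0001

P(X=9) = 0.0001


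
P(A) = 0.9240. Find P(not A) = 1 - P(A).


P(not A) = 1 - 0.9240 = 0.0760

P(not A) = 0.0760


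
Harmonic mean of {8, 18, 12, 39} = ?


Sum of reciprocals = 1/8 + 1/18 + 1/12 + 1/39 = 0.289530
HM = 4/0.289530 = 13.8155

HM = 13.8155


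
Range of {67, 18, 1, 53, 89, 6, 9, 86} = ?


Max = 89, Min = 1
Range = 89 - 1 = 88

Range = 88


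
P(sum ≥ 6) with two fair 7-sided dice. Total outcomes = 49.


Total outcomes = 7×7 = 49
Favorable (sum ≥ 6): 39
P = 39/49 = 0.7959

P = 0.7959


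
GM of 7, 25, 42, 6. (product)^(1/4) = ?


Product = 7 × 25 × 42 × 6 = 44100
GM = 44100^(1/4) = 14.4914

GM = 14.4914


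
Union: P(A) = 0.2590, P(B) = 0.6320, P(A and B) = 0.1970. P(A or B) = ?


P(A∪B) = 0.2590 + 0.6320 - 0.1970
= 0.8910 - 0.1970
= 0.6940

P(A∪B) = 0.6940


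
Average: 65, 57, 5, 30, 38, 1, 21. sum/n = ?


Sum = 65 + 57 + 5 + 30 + 38 + 1 + 21 = 217
n = 7
Mean = 217/7 = 31.0000

Mean = 31.0000


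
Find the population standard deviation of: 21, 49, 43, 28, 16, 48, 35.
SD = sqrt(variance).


Mean = 34.2857
Variance = 147.3469
SD = sqrt(147.3469) = 12.1387

SD = 12.1387


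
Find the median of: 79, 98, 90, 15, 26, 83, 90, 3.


Sorted: 3, 15, 26, 79, 83, 90, 90, 98
n = 8 (even)
Middle values: 79 and 83
Median = (79+83)/2 = 81.0000

Median = 81.0000


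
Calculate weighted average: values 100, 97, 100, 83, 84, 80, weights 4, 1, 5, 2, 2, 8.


Numerator = 100*4 + 97*1 + 100*5 + 83*2 + 84*2 + 80*8 = 1971
Denominator = 4 + 1 + 5 + 2 + 2 + 8 = 22
WM = 1971/22 = 89.5909

WM = 89.5909


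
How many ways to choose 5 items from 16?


C(16,5) = 16!/(5! × 11!)
= 20922789888000/(120 × 39916800)
= 4368

C(16,5) = 4368


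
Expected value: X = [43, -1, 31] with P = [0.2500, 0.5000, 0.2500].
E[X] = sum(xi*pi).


E[X] = 43*0.2500 - 1*0.5000 + 31*0.2500
= 10.7500 - 0.5000 + 7.7500
= 18.0000

E[X] = 18.0000


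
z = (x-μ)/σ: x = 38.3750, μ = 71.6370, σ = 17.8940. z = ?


z = (38.3750 - 71.6370)/17.8940
= -33.2620/17.8940
= -1.8588

z = -1.8588


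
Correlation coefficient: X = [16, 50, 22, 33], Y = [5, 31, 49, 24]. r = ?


Mean X = 30.2500, Mean Y = 27.2500
SD X = 12.930101, SD Y = 15.753968
Cov = 50.687500
r = 50.687500/(12.930101*15.753968) = 0.2488

r = 0.2488


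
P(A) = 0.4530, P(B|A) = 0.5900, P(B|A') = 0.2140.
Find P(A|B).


P(B) = P(B|A)*P(A) + P(B|A')*P(A')
= 0.5900*0.4530 + 0.2140*0.5470
= 0.267270 + 0.117058 = 0.384328
P(A|B) = 0.267270/0.384328 = 0.6954

P(A|B) = 0.6954


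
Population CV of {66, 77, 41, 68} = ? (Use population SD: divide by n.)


Mean = 63.0000
SD = 13.3604
CV = (13.3604/63.0000)*100 = 21.2070%

CV = 21.2070%


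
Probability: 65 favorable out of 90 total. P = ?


P = 65/90 = 0.7222

P = 0.7222


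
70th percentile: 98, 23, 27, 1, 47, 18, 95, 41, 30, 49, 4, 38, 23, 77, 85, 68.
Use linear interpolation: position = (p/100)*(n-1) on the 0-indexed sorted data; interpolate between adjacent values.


Sorted: 1, 4, 18, 23, 23, 27, 30, 38, 41, 47, 49, 68, 77, 85, 95, 98
n = 16
Index = 70/100 * 15 = 10.5000
Lower = data[10] = 49, Upper = data[11] = 68
P70 = 49 + 0.5000*(19) = 58.5000

P70 = 58.5000


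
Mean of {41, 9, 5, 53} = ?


Sum = 41 + 9 + 5 + 53 = 108
n = 4
Mean = 108/4 = 27.0000

Mean = 27.0000


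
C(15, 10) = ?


C(15,10) = 15!/(10! × 5!)
= 1307674368000/(3628800 × 120)
= 3003

C(15,10) = 3003


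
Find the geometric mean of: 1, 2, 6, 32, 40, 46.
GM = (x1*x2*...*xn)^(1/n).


Product = 1 × 2 × 6 × 32 × 40 × 46 = 706560
GM = 706560^(1/6) = 9.4375

GM = 9.4375


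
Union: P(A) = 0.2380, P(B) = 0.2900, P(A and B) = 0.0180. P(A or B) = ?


P(A∪B) = 0.2380 + 0.2900 - 0.0180
= 0.5280 - 0.0180
= 0.5100

P(A∪B) = 0.5100


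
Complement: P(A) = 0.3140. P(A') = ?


P(not A) = 1 - 0.3140 = 0.6860

P(not A) = 0.6860


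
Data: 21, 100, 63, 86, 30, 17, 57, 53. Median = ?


Sorted: 17, 21, 30, 53, 57, 63, 86, 100
n = 8 (even)
Middle values: 53 and 57
Median = (53+57)/2 = 55.0000

Median = 55.0000


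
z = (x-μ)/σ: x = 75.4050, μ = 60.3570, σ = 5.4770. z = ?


z = (75.4050 - 60.3570)/5.4770
= 15.0480/5.4770
= 2.7475

z = 2.7475


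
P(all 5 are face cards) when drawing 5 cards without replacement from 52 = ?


P(all face cards) = (12/52) × (11/51) × (10/50) × (9/49) × (8/48)
= 0.0003

P = 0.0003


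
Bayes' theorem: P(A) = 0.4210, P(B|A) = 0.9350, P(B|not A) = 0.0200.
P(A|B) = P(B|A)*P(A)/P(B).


P(B) = P(B|A)*P(A) + P(B|A')*P(A')
= 0.9350*0.4210 + 0.0200*0.5790
= 0.393635 + 0.011580 = 0.405215
P(A|B) = 0.393635/0.405215 = 0.9714

P(A|B) = 0.9714


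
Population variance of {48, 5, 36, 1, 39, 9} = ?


Mean = 23.0000
Squared deviations: 625.0000, 324.0000, 169.0000, 484.0000, 256.0000, 196.0000
Sum = 2054.0000
Variance = 2054.0000/6 = 342.3333

Variance = 342.3333


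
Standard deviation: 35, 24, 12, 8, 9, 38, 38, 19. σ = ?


Mean = 22.8750
Variance = 144.1094
SD = sqrt(144.1094) = 12.0046

SD = 12.0046


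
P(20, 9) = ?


P(20,9) = 20!/11!
= 2432902008176640000/39916800
= 60949324800

P(20,9) = 60949324800


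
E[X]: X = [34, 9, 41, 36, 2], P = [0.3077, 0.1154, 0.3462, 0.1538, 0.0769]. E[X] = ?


E[X] = 34*0.3077 + 9*0.1154 + 41*0.3462 + 36*0.1538 + 2*0.0769
= 10.4618 + 1.0386 + 14.1942 + 5.5368 + 0.1538
= 31.3852

E[X] = 31.3852


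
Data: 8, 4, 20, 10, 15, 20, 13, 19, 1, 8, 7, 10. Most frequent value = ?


Frequencies: 1:1, 4:1, 7:1, 8:2, 10:2, 13:1, 15:1, 19:1, 20:2
Max frequency = 2
Mode = 8, 10, 20

Mode = 8, 10, 20


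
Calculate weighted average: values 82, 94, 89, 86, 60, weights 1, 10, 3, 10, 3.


Numerator = 82*1 + 94*10 + 89*3 + 86*10 + 60*3 = 2329
Denominator = 1 + 10 + 3 + 10 + 3 = 27
WM = 2329/27 = 86.2593

WM = 86.2593


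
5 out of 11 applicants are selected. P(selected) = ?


P = 5/11 = 0.4545

P = 0.4545


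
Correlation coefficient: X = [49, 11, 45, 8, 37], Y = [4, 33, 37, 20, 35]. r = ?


Mean X = 30.0000, Mean Y = 25.8000
SD X = 17.204651, SD Y = 12.416119
Cov = -38.200000
r = -38.200000/(17.204651*12.416119) = -0.1788

r = -0.1788


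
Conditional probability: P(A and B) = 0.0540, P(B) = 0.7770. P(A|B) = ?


P(A|B) = 0.0540/0.7770 = 0.0695

P(A|B) = 0.0695


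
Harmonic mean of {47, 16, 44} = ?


Sum of reciprocals = 1/47 + 1/16 + 1/44 = 0.106504
HM = 3/0.106504 = 28.1680

HM = 28.1680


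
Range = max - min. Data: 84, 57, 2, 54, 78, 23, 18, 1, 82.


Max = 84, Min = 1
Range = 84 - 1 = 83

Range = 83


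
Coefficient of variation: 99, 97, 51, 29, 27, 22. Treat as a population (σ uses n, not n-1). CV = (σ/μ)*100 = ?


Mean = 54.1667
SD = 32.3028
CV = (32.3028/54.1667)*100 = 59.6360%

CV = 59.6360%


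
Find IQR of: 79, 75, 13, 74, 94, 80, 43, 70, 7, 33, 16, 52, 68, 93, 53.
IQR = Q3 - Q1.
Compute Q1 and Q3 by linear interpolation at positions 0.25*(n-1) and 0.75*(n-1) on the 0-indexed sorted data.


Sorted: 7, 13, 16, 33, 43, 52, 53, 68, 70, 74, 75, 79, 80, 93, 94
Q1 (25th %ile) = 38.0000
Q3 (75th %ile) = 77.0000
IQR = 77.0000 - 38.0000 = 39.0000

IQR = 39.0000


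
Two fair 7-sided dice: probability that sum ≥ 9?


Total outcomes = 7×7 = 49
Favorable (sum ≥ 9): 21
P = 21/49 = 0.4286

P = 0.4286


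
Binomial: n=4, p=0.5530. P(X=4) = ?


C(4,4) = 1
p^4 = 0.093519
(1-p)^0 = 1.000000
P = 1 * 0.093519 * 1.000000 = 0.0935

P(X=4) = 0.0935


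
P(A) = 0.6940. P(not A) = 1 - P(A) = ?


P(not A) = 1 - 0.6940 = 0.3060

P(not A) = 0.3060


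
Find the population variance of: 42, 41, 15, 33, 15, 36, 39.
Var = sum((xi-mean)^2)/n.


Mean = 31.5714
Squared deviations: 108.7551, 88.8980, 274.6122, 2.0408, 274.6122, 19.6122, 55.1837
Sum = 823.7143
Variance = 823.7143/7 = 117.6735

Variance = 117.6735


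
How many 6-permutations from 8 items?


P(8,6) = 8!/2!
= 40320/2
= 20160

P(8,6) = 20160


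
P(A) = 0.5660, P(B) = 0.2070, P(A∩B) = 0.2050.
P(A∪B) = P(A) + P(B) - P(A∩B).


P(A∪B) = 0.5660 + 0.2070 - 0.2050
= 0.7730 - 0.2050
= 0.5680

P(A∪B) = 0.5680


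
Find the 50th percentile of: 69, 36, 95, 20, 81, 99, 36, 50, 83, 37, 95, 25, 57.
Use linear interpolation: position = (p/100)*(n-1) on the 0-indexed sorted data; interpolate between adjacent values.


Sorted: 20, 25, 36, 36, 37, 50, 57, 69, 81, 83, 95, 95, 99
n = 13
Index = 50/100 * 12 = 6.0000
Lower = data[6] = 57, Upper = data[7] = 69
P50 = 57 + 0*(12) = 57.0000

P50 = 57.0000


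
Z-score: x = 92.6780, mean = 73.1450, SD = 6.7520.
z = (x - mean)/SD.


z = (92.6780 - 73.1450)/6.7520
= 19.5330/6.7520
= 2.8929

z = 2.8929


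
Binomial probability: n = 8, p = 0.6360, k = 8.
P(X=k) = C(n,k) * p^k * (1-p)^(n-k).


C(8,8) = 1
p^8 = 0.026771
(1-p)^0 = 1.000000
P = 1 * 0.026771 * 1.000000 = 0.0268

P(X=8) = 0.0268


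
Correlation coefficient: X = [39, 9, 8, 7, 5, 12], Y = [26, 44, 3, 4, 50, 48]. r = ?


Mean X = 13.3333, Mean Y = 29.1667
SD X = 11.671428, SD Y = 19.735051
Cov = -7.555556
r = -7.555556/(11.671428*19.735051) = -0.0328

r = -0.0328


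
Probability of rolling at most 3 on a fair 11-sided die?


Favorable outcomes (roll ≤ 3): 3
Total outcomes = 11
P = 3/11 = 0.2727

P = 0.2727


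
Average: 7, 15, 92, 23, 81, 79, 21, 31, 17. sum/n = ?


Sum = 7 + 15 + 92 + 23 + 81 + 79 + 21 + 31 + 17 = 366
n = 9
Mean = 366/9 = 40.6667

Mean = 40.6667


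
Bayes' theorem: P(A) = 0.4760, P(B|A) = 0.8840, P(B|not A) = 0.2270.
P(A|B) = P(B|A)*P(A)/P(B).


P(B) = P(B|A)*P(A) + P(B|A')*P(A')
= 0.8840*0.4760 + 0.2270*0.5240
= 0.420784 + 0.118948 = 0.539732
P(A|B) = 0.420784/0.539732 = 0.7796

P(A|B) = 0.7796


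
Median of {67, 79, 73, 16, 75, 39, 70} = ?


Sorted: 16, 39, 67, 70, 73, 75, 79
n = 7 (odd)
Middle value = 70

Median = 70


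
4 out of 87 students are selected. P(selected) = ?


P = 4/87 = 0.0460

P = 0.0460


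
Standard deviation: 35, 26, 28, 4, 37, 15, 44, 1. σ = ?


Mean = 23.7500
Variance = 214.9375
SD = sqrt(214.9375) = 14.6607

SD = 14.6607


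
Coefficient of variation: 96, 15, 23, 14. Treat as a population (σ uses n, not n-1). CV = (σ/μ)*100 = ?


Mean = 37.0000
SD = 34.2418
CV = (34.2418/37.0000)*100 = 92.5454%

CV = 92.5454%


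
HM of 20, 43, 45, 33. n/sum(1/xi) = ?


Sum of reciprocals = 1/20 + 1/43 + 1/45 + 1/33 = 0.125781
HM = 4/0.125781 = 31.8013

HM = 31.8013


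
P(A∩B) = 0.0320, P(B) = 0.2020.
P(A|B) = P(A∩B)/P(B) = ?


P(A|B) = 0.0320/0.2020 = 0.1584

P(A|B) = 0.1584


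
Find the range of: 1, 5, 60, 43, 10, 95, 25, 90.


Max = 95, Min = 1
Range = 95 - 1 = 94

Range = 94


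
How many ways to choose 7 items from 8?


C(8,7) = 8!/(7! × 1!)
= 40320/(5040 × 1)
= 8

C(8,7) = 8


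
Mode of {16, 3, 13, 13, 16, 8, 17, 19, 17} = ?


Frequencies: 3:1, 8:1, 13:2, 16:2, 17:2, 19:1
Max frequency = 2
Mode = 13, 16, 17

Mode = 13, 16, 17


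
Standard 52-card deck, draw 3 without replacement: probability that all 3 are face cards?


P(all face cards) = (12/52) × (11/51) × (10/50)
= 0.0100

P = 0.0100


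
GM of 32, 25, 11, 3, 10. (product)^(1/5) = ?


Product = 32 × 25 × 11 × 3 × 10 = 264000
GM = 264000^(1/5) = 12.1429

GM = 12.1429


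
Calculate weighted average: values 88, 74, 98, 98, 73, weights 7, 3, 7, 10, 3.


Numerator = 88*7 + 74*3 + 98*7 + 98*10 + 73*3 = 2723
Denominator = 7 + 3 + 7 + 10 + 3 = 30
WM = 2723/30 = 90.7667

WM = 90.7667


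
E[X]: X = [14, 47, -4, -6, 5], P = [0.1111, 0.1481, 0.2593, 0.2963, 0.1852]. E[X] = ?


E[X] = 14*0.1111 + 47*0.1481 - 4*0.2593 - 6*0.2963 + 5*0.1852
= 1.5554 + 6.9607 - 1.0372 - 1.7778 + 0.9260
= 6.6271

E[X] = 6.6271


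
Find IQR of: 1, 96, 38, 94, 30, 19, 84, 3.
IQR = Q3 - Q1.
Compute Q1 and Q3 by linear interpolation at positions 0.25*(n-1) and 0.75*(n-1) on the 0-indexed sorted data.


Sorted: 1, 3, 19, 30, 38, 84, 94, 96
Q1 (25th %ile) = 15.0000
Q3 (75th %ile) = 86.5000
IQR = 86.5000 - 15.0000 = 71.5000

IQR = 71.5000


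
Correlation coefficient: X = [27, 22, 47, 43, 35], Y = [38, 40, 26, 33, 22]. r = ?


Mean X = 34.8000, Mean Y = 31.8000
SD X = 9.389356, SD Y = 6.881860
Cov = -43.240000
r = -43.240000/(9.389356*6.881860) = -0.6692

r = -0.6692


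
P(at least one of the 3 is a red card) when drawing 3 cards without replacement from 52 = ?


P(at least one) = 1 - P(none)
P(none) = (26/52) × (25/51) × (24/50) = 0.117647
P(at least one) = 1 - 0.117647 = 0.8824

P = 0.8824


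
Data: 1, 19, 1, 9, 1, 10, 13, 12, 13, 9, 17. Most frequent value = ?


Frequencies: 1:3, 9:2, 10:1, 12:1, 13:2, 17:1, 19:1
Max frequency = 3
Mode = 1

Mode = 1


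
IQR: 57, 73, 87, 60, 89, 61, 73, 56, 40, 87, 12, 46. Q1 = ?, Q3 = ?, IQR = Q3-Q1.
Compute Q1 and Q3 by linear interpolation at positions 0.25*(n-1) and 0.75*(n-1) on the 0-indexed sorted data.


Sorted: 12, 40, 46, 56, 57, 60, 61, 73, 73, 87, 87, 89
Q1 (25th %ile) = 53.5000
Q3 (75th %ile) = 76.5000
IQR = 76.5000 - 53.5000 = 23.0000

IQR = 23.0000


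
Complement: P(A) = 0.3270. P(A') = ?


P(not A) = 1 - 0.3270 = 0.6730

P(not A) = 0.6730


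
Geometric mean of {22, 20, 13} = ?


Product = 22 × 20 × 13 = 5720
GM = 5720^(1/3) = 17.8840

GM = 17.8840


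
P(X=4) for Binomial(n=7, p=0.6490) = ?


C(7,4) = 35
p^4 = 0.177410
(1-p)^3 = 0.043244
P = 35 * 0.177410 * 0.043244 = 0.2685

P(X=4) = 0.2685


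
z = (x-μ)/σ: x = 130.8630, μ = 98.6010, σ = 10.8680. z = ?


z = (130.8630 - 98.6010)/10.8680
= 32.2620/10.8680
= 2.9685

z = 2.9685


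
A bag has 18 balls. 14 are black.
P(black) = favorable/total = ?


P = 14/18 = 0.7778

P = 0.7778


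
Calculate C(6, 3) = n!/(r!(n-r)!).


C(6,3) = 6!/(3! × 3!)
= 720/(6 × 6)
= 20

C(6,3) = 20


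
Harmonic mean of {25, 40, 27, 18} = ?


Sum of reciprocals = 1/25 + 1/40 + 1/27 + 1/18 = 0.157593
HM = 4/0.157593 = 25.3819

HM = 25.3819


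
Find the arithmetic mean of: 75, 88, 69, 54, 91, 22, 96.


Sum = 75 + 88 + 69 + 54 + 91 + 22 + 96 = 495
n = 7
Mean = 495/7 = 70.7143

Mean = 70.7143


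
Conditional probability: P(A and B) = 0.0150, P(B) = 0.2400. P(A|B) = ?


P(A|B) = 0.0150/0.2400 = 0.0625

P(A|B) = 0.0625


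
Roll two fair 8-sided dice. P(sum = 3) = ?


Total outcomes = 8×8 = 64
Favorable (sum = 3): 2
P = 2/64 = 0.0312

P = 0.0312


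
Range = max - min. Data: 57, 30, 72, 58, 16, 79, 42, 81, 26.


Max = 81, Min = 16
Range = 81 - 16 = 65

Range = 65


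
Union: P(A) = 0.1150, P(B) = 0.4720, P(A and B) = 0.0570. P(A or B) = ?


P(A∪B) = 0.1150 + 0.4720 - 0.0570
= 0.5870 - 0.0570
= 0.5300

P(A∪B) = 0.5300


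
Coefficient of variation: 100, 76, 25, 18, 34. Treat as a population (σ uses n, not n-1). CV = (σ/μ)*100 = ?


Mean = 50.6000
SD = 31.8722
CV = (31.8722/50.6000)*100 = 62.9886%

CV = 62.9886%


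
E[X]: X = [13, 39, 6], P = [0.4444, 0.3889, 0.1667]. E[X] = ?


E[X] = 13*0.4444 + 39*0.3889 + 6*0.1667
= 5.7772 + 15.1671 + 1.0002
= 21.9445

E[X] = 21.9445


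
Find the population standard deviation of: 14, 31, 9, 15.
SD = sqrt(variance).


Mean = 17.2500
Variance = 68.1875
SD = sqrt(68.1875) = 8.2576

SD = 8.2576


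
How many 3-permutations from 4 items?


P(4,3) = 4!/1!
= 24/1
= 24

P(4,3) = 24


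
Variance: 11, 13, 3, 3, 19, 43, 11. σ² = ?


Mean = 14.7143
Squared deviations: 13.7959, 2.9388, 137.2245, 137.2245, 18.3673, 800.0816, 13.7959
Sum = 1123.4286
Variance = 1123.4286/7 = 160.4898

Variance = 160.4898


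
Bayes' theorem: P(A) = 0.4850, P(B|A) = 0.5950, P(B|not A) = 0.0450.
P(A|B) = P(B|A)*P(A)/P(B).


P(B) = P(B|A)*P(A) + P(B|A')*P(A')
= 0.5950*0.4850 + 0.0450*0.5150
= 0.288575 + 0.023175 = 0.311750
P(A|B) = 0.288575/0.311750 = 0.9257

P(A|B) = 0.9257


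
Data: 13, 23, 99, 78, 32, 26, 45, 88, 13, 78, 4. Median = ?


Sorted: 4, 13, 13, 23, 26, 32, 45, 78, 78, 88, 99
n = 11 (odd)
Middle value = 32

Median = 32


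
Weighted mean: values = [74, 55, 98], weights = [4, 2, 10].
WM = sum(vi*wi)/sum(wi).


Numerator = 74*4 + 55*2 + 98*10 = 1386
Denominator = 4 + 2 + 10 = 16
WM = 1386/16 = 86.6250

WM = 86.6250


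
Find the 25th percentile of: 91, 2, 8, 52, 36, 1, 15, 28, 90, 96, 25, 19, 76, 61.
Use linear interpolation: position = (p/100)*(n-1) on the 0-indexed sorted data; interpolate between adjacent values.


Sorted: 1, 2, 8, 15, 19, 25, 28, 36, 52, 61, 76, 90, 91, 96
n = 14
Index = 25/100 * 13 = 3.2500
Lower = data[3] = 15, Upper = data[4] = 19
P25 = 15 + 0.2500*(4) = 16.0000

P25 = 16.0000


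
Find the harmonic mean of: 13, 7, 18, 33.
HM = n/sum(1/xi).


Sum of reciprocals = 1/13 + 1/7 + 1/18 + 1/33 = 0.305639
HM = 4/0.305639 = 13.0873

HM = 13.0873


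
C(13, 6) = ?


C(13,6) = 13!/(6! × 7!)
= 6227020800/(720 × 5040)
= 1716

C(13,6) = 1716


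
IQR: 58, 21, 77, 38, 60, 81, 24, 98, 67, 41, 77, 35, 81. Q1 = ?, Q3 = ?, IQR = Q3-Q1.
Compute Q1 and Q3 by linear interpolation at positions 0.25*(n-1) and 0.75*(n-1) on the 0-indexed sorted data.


Sorted: 21, 24, 35, 38, 41, 58, 60, 67, 77, 77, 81, 81, 98
Q1 (25th %ile) = 38.0000
Q3 (75th %ile) = 77.0000
IQR = 77.0000 - 38.0000 = 39.0000

IQR = 39.0000


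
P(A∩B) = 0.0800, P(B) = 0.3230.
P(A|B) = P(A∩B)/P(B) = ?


P(A|B) = 0.0800/0.3230 = 0.2477

P(A|B) = 0.2477


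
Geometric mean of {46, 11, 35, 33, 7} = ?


Product = 46 × 11 × 35 × 33 × 7 = 4091010
GM = 4091010^(1/5) = 21.0071

GM = 21.0071


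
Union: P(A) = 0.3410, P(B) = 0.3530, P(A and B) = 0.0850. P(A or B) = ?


P(A∪B) = 0.3410 + 0.3530 - 0.0850
= 0.6940 - 0.0850
= 0.6090

P(A∪B) = 0.6090


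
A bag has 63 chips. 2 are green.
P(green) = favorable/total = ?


P = 2/63 = 0.0317

P = 0.0317


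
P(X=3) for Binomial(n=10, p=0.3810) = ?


C(10,3) = 120
p^3 = 0.055306
(1-p)^7 = 0.034820
P = 120 * 0.055306 * 0.034820 = 0.2311

P(X=3) = 0.2311


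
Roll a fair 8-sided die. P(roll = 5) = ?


Favorable outcomes (roll = 5): 1
Total outcomes = 8
P = 1/8 = 0.1250

P = 0.1250


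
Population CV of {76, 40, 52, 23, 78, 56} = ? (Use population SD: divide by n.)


Mean = 54.1667
SD = 19.2563
CV = (19.2563/54.1667)*100 = 35.5501%

CV = 35.5501%


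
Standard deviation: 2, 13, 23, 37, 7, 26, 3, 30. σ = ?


Mean = 17.6250
Variance = 152.4844
SD = sqrt(152.4844) = 12.3485

SD = 12.3485


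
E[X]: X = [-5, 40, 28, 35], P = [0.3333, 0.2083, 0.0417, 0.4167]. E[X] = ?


E[X] = -5*0.3333 + 40*0.2083 + 28*0.0417 + 35*0.4167
= -1.6665 + 8.3320 + 1.1676 + 14.5845
= 22.4176

E[X] = 22.4176


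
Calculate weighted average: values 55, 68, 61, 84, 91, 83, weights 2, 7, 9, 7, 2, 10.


Numerator = 55*2 + 68*7 + 61*9 + 84*7 + 91*2 + 83*10 = 2735
Denominator = 2 + 7 + 9 + 7 + 2 + 10 = 37
WM = 2735/37 = 73.9189

WM = 73.9189


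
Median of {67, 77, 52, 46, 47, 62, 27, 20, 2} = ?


Sorted: 2, 20, 27, 46, 47, 52, 62, 67, 77
n = 9 (odd)
Middle value = 47

Median = 47


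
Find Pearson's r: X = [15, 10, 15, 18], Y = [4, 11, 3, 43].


Mean X = 14.5000, Mean Y = 15.2500
SD X = 2.872281, SD Y = 16.315254
Cov = 26.125000
r = 26.125000/(2.872281*16.315254) = 0.5575

r = 0.5575


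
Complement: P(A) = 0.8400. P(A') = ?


P(not A) = 1 - 0.8400 = 0.1600

P(not A) = 0.1600


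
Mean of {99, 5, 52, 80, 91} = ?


Sum = 99 + 5 + 52 + 80 + 91 = 327
n = 5
Mean = 327/5 = 65.4000

Mean = 65.4000


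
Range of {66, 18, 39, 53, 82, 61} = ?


Max = 82, Min = 18
Range = 82 - 18 = 64

Range = 64


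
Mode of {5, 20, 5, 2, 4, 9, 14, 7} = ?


Frequencies: 2:1, 4:1, 5:2, 7:1, 9:1, 14:1, 20:1
Max frequency = 2
Mode = 5

Mode = 5


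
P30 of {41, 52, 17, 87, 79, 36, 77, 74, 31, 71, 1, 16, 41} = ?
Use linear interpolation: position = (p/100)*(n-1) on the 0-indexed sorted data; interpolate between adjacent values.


Sorted: 1, 16, 17, 31, 36, 41, 41, 52, 71, 74, 77, 79, 87
n = 13
Index = 30/100 * 12 = 3.6000
Lower = data[3] = 31, Upper = data[4] = 36
P30 = 31 + 0.6000*(5) = 34.0000

P30 = 34.0000


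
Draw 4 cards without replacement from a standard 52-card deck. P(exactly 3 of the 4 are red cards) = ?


Hypergeometric: P(X=3) = C(26,3)·C(26,1) / C(52,4)
= 2600 × 26 / 270725
= 67600/270725 = 0.2497

P = 0.2497


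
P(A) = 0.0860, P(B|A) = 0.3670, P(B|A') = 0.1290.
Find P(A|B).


P(B) = P(B|A)*P(A) + P(B|A')*P(A')
= 0.3670*0.0860 + 0.1290*0.9140
= 0.031562 + 0.117906 = 0.149468
P(A|B) = 0.031562/0.149468 = 0.2112

P(A|B) = 0.2112


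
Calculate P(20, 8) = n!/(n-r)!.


P(20,8) = 20!/12!
= 2432902008176640000/479001600
= 5079110400

P(20,8) = 5079110400


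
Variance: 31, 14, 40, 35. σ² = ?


Mean = 30.0000
Squared deviations: 1.0000, 256.0000, 100.0000, 25.0000
Sum = 382.0000
Variance = 382.0000/4 = 95.5000

Variance = 95.5000


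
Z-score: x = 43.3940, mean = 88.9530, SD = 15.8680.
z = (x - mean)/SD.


z = (43.3940 - 88.9530)/15.8680
= -45.5590/15.8680
= -2.8711

z = -2.8711


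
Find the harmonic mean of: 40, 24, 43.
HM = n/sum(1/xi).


Sum of reciprocals = 1/40 + 1/24 + 1/43 = 0.089922
HM = 3/0.089922 = 33.3621

HM = 33.3621


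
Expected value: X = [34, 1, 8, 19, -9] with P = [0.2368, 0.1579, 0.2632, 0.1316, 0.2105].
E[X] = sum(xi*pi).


E[X] = 34*0.2368 + 1*0.1579 + 8*0.2632 + 19*0.1316 - 9*0.2105
= 8.0512 + 0.1579 + 2.1056 + 2.5004 - 1.8945
= 10.9206

E[X] = 10.9206


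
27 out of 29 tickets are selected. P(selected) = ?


P = 27/29 = 0.9310

P = 0.9310


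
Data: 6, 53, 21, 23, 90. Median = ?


Sorted: 6, 21, 23, 53, 90
n = 5 (odd)
Middle value = 23

Median = 23


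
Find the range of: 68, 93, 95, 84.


Max = 95, Min = 68
Range = 95 - 68 = 27

Range = 27


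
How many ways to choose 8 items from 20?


C(20,8) = 20!/(8! × 12!)
= 2432902008176640000/(40320 × 479001600)
= 125970

C(20,8) = 125970


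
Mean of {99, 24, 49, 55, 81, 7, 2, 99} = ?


Sum = 99 + 24 + 49 + 55 + 81 + 7 + 2 + 99 = 416
n = 8
Mean = 416/8 = 52.0000

Mean = 52.0000


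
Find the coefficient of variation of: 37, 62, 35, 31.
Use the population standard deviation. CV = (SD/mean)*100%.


Mean = 41.2500
SD = 12.1732
CV = (12.1732/41.2500)*100 = 29.5109%

CV = 29.5109%


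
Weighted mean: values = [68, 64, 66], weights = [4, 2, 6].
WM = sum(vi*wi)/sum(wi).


Numerator = 68*4 + 64*2 + 66*6 = 796
Denominator = 4 + 2 + 6 = 12
WM = 796/12 = 66.3333

WM = 66.3333


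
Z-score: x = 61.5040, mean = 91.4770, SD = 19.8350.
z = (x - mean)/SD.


z = (61.5040 - 91.4770)/19.8350
= -29.9730/19.8350
= -1.5111

z = -1.5111


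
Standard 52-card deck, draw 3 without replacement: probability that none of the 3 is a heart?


P(no hearts) = (39/52) × (38/51) × (37/50)
= 0.4135

P = 0.4135


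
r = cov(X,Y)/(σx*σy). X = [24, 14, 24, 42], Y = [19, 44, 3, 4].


Mean X = 26.0000, Mean Y = 17.5000
SD X = 10.099505, SD Y = 16.560495
Cov = -127.000000
r = -127.000000/(10.099505*16.560495) = -0.7593

r = -0.7593


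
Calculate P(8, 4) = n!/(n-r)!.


P(8,4) = 8!/4!
= 40320/24
= 1680

P(8,4) = 1680


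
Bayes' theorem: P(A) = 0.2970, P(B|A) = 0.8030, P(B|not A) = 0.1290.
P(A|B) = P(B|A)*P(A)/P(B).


P(B) = P(B|A)*P(A) + P(B|A')*P(A')
= 0.8030*0.2970 + 0.1290*0.7030
= 0.238491 + 0.090687 = 0.329178
P(A|B) = 0.238491/0.329178 = 0.7245

P(A|B) = 0.7245


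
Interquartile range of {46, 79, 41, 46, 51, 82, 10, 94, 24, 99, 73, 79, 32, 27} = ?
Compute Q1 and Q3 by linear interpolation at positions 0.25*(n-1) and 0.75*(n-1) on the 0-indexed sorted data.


Sorted: 10, 24, 27, 32, 41, 46, 46, 51, 73, 79, 79, 82, 94, 99
Q1 (25th %ile) = 34.2500
Q3 (75th %ile) = 79.0000
IQR = 79.0000 - 34.2500 = 44.7500

IQR = 44.7500


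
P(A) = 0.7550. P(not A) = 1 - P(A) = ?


P(not A) = 1 - 0.7550 = 0.2450

P(not A) = 0.2450


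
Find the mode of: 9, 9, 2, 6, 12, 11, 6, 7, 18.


Frequencies: 2:1, 6:2, 7:1, 9:2, 11:1, 12:1, 18:1
Max frequency = 2
Mode = 6, 9

Mode = 6, 9


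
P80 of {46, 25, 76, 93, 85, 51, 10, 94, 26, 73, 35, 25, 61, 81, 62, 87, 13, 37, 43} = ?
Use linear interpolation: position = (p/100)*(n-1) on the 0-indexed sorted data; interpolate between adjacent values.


Sorted: 10, 13, 25, 25, 26, 35, 37, 43, 46, 51, 61, 62, 73, 76, 81, 85, 87, 93, 94
n = 19
Index = 80/100 * 18 = 14.4000
Lower = data[14] = 81, Upper = data[15] = 85
P80 = 81 + 0.4000*(4) = 82.6000

P80 = 82.6000


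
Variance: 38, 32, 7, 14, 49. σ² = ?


Mean = 28.0000
Squared deviations: 100.0000, 16.0000, 441.0000, 196.0000, 441.0000
Sum = 1194.0000
Variance = 1194.0000/5 = 238.8000

Variance = 238.8000


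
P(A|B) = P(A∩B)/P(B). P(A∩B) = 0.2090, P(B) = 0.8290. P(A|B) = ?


P(A|B) = 0.2090/0.8290 = 0.2521

P(A|B) = 0.2521


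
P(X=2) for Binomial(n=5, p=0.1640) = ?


C(5,2) = 10
p^2 = 0.026896
(1-p)^3 = 0.584277
P = 10 * 0.026896 * 0.584277 = 0.1571

P(X=2) = 0.1571


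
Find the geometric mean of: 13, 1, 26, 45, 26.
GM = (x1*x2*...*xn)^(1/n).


Product = 13 × 1 × 26 × 45 × 26 = 395460
GM = 395460^(1/5) = 13.1650

GM = 13.1650


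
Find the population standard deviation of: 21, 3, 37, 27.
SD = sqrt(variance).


Mean = 22.0000
Variance = 153.0000
SD = sqrt(153.0000) = 12.3693

SD = 12.3693


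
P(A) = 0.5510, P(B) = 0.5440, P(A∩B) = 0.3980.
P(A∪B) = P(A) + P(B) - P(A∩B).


P(A∪B) = 0.5510 + 0.5440 - 0.3980
= 1.0950 - 0.3980
= 0.6970

P(A∪B) = 0.6970


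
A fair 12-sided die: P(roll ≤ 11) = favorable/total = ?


Favorable outcomes (roll ≤ 11): 11
Total outcomes = 12
P = 11/12 = 0.9167

P = 0.9167


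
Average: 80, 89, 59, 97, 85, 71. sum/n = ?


Sum = 80 + 89 + 59 + 97 + 85 + 71 = 481
n = 6
Mean = 481/6 = 80.1667

Mean = 80.1667


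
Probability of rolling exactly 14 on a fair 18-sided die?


Favorable outcomes (roll = 14): 1
Total outcomes = 18
P = 1/18 = 0.0556

P = 0.0556


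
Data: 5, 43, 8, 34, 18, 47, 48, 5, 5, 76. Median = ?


Sorted: 5, 5, 5, 8, 18, 34, 43, 47, 48, 76
n = 10 (even)
Middle values: 18 and 34
Median = (18+34)/2 = 26.0000

Median = 26.0000


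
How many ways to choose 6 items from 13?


C(13,6) = 13!/(6! × 7!)
= 6227020800/(720 × 5040)
= 1716

C(13,6) = 1716


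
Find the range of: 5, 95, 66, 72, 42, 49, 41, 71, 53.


Max = 95, Min = 5
Range = 95 - 5 = 90

Range = 90


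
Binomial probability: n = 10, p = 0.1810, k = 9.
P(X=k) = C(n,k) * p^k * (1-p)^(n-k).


C(10,9) = 10
p^9 = 2.085005e-07
(1-p)^1 = 0.819000
P = 10 * 2.085005e-07 * 0.819000 = 1.7076e-06

P(X=9) = 1.7076e-06


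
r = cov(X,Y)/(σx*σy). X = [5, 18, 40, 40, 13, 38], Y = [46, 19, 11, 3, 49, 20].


Mean X = 25.6667, Mean Y = 24.6667
SD X = 14.197026, SD Y = 17.113997
Cov = -211.611111
r = -211.611111/(14.197026*17.113997) = -0.8709

r = -0.8709


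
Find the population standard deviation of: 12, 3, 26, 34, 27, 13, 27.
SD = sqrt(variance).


Mean = 20.2857
Variance = 104.4898
SD = sqrt(104.4898) = 10.2220

SD = 10.2220


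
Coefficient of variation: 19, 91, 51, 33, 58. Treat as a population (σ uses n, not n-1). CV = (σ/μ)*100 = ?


Mean = 50.4000
SD = 24.4753
CV = (24.4753/50.4000)*100 = 48.5621%

CV = 48.5621%


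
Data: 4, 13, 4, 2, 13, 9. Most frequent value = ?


Frequencies: 2:1, 4:2, 9:1, 13:2
Max frequency = 2
Mode = 4, 13

Mode = 4, 13


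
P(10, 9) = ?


P(10,9) = 10!/1!
= 3628800/1
= 3628800

P(10,9) = 3628800


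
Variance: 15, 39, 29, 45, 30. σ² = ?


Mean = 31.6000
Squared deviations: 275.5600, 54.7600, 6.7600, 179.5600, 2.5600
Sum = 519.2000
Variance = 519.2000/5 = 103.8400

Variance = 103.8400


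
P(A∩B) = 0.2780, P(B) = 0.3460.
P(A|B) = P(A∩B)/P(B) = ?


P(A|B) = 0.2780/0.3460 = 0.8035

P(A|B) = 0.8035


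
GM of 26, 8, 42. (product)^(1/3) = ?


Product = 26 × 8 × 42 = 8736
GM = 8736^(1/3) = 20.5954

GM = 20.5954


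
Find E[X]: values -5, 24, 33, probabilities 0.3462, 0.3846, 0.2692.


E[X] = -5*0.3462 + 24*0.3846 + 33*0.2692
= -1.7310 + 9.2304 + 8.8836
= 16.3830

E[X] = 16.3830


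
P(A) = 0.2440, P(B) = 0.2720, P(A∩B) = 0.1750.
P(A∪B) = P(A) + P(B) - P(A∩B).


P(A∪B) = 0.2440 + 0.2720 - 0.1750
= 0.5160 - 0.1750
= 0.3410

P(A∪B) = 0.3410


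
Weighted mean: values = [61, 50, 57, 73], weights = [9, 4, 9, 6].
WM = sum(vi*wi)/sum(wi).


Numerator = 61*9 + 50*4 + 57*9 + 73*6 = 1700
Denominator = 9 + 4 + 9 + 6 = 28
WM = 1700/28 = 60.7143

WM = 60.7143


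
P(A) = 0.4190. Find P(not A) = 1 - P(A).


P(not A) = 1 - 0.4190 = 0.5810

P(not A) = 0.5810


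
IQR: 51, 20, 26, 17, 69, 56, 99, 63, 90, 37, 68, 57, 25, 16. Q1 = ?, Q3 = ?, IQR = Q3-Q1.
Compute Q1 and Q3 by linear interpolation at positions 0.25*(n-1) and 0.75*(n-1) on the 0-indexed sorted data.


Sorted: 16, 17, 20, 25, 26, 37, 51, 56, 57, 63, 68, 69, 90, 99
Q1 (25th %ile) = 25.2500
Q3 (75th %ile) = 66.7500
IQR = 66.7500 - 25.2500 = 41.5000

IQR = 41.5000


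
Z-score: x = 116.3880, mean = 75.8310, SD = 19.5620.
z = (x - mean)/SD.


z = (116.3880 - 75.8310)/19.5620
= 40.5570/19.5620
= 2.0733

z = 2.0733


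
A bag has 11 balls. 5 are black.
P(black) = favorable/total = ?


P = 5/11 = 0.4545

P = 0.4545


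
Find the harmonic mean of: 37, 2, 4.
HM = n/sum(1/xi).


Sum of reciprocals = 1/37 + 1/2 + 1/4 = 0.777027
HM = 3/0.777027 = 3.8609

HM = 3.8609


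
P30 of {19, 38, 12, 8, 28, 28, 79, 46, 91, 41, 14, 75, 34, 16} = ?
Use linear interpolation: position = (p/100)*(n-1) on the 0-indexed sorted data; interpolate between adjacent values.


Sorted: 8, 12, 14, 16, 19, 28, 28, 34, 38, 41, 46, 75, 79, 91
n = 14
Index = 30/100 * 13 = 3.9000
Lower = data[3] = 16, Upper = data[4] = 19
P30 = 16 + 0.9000*(3) = 18.7000

P30 = 18.7000


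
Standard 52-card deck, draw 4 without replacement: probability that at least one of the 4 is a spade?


P(at least one) = 1 - P(none)
P(none) = (39/52) × (38/51) × (37/50) × (36/49) = 0.303818
P(at least one) = 1 - 0.303818 = 0.6962

P = 0.6962


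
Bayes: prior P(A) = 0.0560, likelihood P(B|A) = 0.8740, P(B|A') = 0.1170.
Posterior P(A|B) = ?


P(B) = P(B|A)*P(A) + P(B|A')*P(A')
= 0.8740*0.0560 + 0.1170*0.9440
= 0.048944 + 0.110448 = 0.159392
P(A|B) = 0.048944/0.159392 = 0.3071

P(A|B) = 0.3071


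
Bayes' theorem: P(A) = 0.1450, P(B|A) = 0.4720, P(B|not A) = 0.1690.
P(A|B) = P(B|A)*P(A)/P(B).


P(B) = P(B|A)*P(A) + P(B|A')*P(A')
= 0.4720*0.1450 + 0.1690*0.8550
= 0.068440 + 0.144495 = 0.212935
P(A|B) = 0.068440/0.212935 = 0.3214

P(A|B) = 0.3214


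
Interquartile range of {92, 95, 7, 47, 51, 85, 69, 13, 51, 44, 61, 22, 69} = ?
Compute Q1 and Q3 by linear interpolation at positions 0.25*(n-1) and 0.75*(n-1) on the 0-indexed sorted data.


Sorted: 7, 13, 22, 44, 47, 51, 51, 61, 69, 69, 85, 92, 95
Q1 (25th %ile) = 44.0000
Q3 (75th %ile) = 69.0000
IQR = 69.0000 - 44.0000 = 25.0000

IQR = 25.0000


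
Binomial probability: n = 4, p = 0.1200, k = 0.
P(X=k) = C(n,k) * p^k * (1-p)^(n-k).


C(4,0) = 1
p^0 = 1.000000
(1-p)^4 = 0.599695
P = 1 * 1.000000 * 0.599695 = 0.5997

P(X=0) = 0.5997


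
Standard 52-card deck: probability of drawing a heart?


13 hearts in 52 cards
P = 13/52 = 0.2500

P = 0.2500


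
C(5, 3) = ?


C(5,3) = 5!/(3! × 2!)
= 120/(6 × 2)
= 10

C(5,3) = 10


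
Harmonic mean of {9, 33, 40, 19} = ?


Sum of reciprocals = 1/9 + 1/33 + 1/40 + 1/19 = 0.219046
HM = 4/0.219046 = 18.2610

HM = 18.2610


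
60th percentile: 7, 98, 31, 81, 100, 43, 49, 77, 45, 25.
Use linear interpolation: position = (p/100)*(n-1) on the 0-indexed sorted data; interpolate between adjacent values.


Sorted: 7, 25, 31, 43, 45, 49, 77, 81, 98, 100
n = 10
Index = 60/100 * 9 = 5.4000
Lower = data[5] = 49, Upper = data[6] = 77
P60 = 49 + 0.4000*(28) = 60.2000

P60 = 60.2000


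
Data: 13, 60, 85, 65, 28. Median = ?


Sorted: 13, 28, 60, 65, 85
n = 5 (odd)
Middle value = 60

Median = 60


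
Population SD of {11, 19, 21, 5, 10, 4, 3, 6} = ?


Mean = 9.8750
Variance = 41.1094
SD = sqrt(41.1094) = 6.4117

SD = 6.4117


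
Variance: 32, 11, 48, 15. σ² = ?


Mean = 26.5000
Squared deviations: 30.2500, 240.2500, 462.2500, 132.2500
Sum = 865.0000
Variance = 865.0000/4 = 216.2500

Variance = 216.2500


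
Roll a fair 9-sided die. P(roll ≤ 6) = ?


Favorable outcomes (roll ≤ 6): 6
Total outcomes = 9
P = 6/9 = 0.6667

P = 0.6667


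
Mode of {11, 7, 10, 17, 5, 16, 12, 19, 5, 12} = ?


Frequencies: 5:2, 7:1, 10:1, 11:1, 12:2, 16:1, 17:1, 19:1
Max frequency = 2
Mode = 5, 12

Mode = 5, 12


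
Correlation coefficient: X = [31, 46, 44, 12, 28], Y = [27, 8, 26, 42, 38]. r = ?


Mean X = 32.2000, Mean Y = 28.2000
SD X = 12.302845, SD Y = 11.838919
Cov = -124.640000
r = -124.640000/(12.302845*11.838919) = -0.8557

r = -0.8557
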